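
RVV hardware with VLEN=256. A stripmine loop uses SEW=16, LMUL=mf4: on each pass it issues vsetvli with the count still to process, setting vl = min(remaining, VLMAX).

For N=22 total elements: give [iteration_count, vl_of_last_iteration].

VLMAX = VLEN×LMUL/SEW = 256×1/4/16 = 4
iterations = ceil(22/4) = 6; final-pass vl = 2

[iterations, last_vl] = [6, 2]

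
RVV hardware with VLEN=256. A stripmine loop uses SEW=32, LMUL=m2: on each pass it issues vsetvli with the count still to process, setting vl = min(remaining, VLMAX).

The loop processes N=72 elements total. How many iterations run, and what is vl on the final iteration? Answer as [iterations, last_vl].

[iterations, last_vl] = [5, 8]

lanes per group: 256·2/32 = 16
iterations = ceil(72/16) = 5; final-pass vl = 8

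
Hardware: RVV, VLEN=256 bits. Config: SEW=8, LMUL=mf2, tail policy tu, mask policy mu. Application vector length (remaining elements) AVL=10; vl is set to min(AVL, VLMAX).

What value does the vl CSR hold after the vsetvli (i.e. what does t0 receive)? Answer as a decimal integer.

VLMAX = (256 × 1/2) / 8 = 16 lanes
vl = min(AVL, VLMAX) = min(10, 16) = 10

vl = 10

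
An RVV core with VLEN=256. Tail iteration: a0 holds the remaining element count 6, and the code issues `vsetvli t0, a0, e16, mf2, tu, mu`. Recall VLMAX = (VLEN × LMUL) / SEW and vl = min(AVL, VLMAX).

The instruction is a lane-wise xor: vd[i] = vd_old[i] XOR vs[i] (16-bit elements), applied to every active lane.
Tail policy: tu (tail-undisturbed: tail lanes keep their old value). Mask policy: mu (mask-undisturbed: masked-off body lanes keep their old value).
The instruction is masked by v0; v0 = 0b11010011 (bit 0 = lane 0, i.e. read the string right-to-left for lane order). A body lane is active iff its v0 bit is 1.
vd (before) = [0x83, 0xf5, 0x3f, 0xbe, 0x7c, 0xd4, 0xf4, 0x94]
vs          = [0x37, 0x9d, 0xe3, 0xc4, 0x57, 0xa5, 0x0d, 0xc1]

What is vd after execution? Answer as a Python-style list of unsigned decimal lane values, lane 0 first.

vd = [180, 104, 63, 190, 43, 212, 244, 148]

VLMAX = VLEN×LMUL/SEW = 256×1/2/16 = 8
vl ← min(6, 8) = 6
lane  0: xor(0x83,0x37) ⇒ 0xb4
lane  1: xor(0xf5,0x9d) ⇒ 0x68
lane  2: mask-off/keep ⇒ 0x3f
lane  3: mask-off/keep ⇒ 0xbe
lane  4: xor(0x7c,0x57) ⇒ 0x2b
lane  5: mask-off/keep ⇒ 0xd4
lane  6: tail/keep ⇒ 0xf4
lane  7: tail/keep ⇒ 0x94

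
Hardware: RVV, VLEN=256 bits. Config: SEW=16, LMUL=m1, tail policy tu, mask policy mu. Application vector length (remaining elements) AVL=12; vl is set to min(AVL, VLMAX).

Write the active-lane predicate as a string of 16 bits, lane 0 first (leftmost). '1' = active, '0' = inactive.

predicate = 1111111111110000

VLMAX = VLEN×LMUL/SEW = 256×1/16 = 16
vl ← min(12, 16) = 12
bits (lane 0 leftmost): 1111111111110000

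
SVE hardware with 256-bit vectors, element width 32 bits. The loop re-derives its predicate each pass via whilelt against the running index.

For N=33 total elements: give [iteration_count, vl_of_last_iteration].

[iterations, last_vl] = [5, 1]

lane count: 256 div 32 = 8
N=33: ⌈33/8⌉ = 5 iters; last vl = 33 − 4×8 = 1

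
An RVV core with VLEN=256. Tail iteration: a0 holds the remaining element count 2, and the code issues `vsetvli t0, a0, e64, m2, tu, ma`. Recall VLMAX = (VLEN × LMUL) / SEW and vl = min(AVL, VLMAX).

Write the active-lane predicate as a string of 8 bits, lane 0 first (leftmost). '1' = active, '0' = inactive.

lanes per group: 256·2/64 = 8
vl ← min(2, 8) = 2
bits (lane 0 leftmost): 11000000

predicate = 11000000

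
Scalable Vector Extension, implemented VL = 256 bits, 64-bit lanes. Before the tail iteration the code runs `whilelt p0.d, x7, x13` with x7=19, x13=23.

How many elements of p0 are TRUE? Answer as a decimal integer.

256-bit reg / 64-bit elem → 4 lanes
whilelt: lane j active iff 19+j < 23 → j < 4 → 4 active

vl = 4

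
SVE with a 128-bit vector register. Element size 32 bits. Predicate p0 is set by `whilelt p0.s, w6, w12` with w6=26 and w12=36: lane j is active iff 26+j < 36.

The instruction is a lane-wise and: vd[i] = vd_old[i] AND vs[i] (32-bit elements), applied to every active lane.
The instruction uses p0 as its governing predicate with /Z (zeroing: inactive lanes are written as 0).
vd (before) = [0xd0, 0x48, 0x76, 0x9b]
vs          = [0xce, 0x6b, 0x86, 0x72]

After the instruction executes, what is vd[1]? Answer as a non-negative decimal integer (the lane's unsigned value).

register lanes = 128/32 = 4
p0[j] = (26+j < 36); true for j=0..3 → 4 lanes set
lane  0: and(0xd0,0xce) ⇒ 0xc0
lane  1: and(0x48,0x6b) ⇒ 0x48
lane  2: and(0x76,0x86) ⇒ 0x06
lane  3: and(0x9b,0x72) ⇒ 0x12

vd[1] = 72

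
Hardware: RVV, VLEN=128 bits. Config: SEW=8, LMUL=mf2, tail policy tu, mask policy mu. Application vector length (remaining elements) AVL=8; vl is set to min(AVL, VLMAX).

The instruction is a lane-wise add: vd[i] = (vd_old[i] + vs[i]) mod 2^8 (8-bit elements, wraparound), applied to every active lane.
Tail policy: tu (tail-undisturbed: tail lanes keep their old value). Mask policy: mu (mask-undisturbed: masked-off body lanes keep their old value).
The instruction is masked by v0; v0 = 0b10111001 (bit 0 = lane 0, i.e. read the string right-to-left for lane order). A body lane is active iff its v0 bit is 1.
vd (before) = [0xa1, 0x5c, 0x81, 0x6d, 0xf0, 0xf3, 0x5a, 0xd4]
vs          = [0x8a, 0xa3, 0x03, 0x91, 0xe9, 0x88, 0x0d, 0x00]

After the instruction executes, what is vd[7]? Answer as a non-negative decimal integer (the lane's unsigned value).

vd[7] = 212

lanes per group: 128·1/2/8 = 8
vl = min(AVL, VLMAX) = min(8, 8) = 8
lane  0: add(0xa1,0x8a) ⇒ 0x2b
lane  1: mask-off/keep ⇒ 0x5c
lane  2: mask-off/keep ⇒ 0x81
lane  3: add(0x6d,0x91) ⇒ 0xfe
lane  4: add(0xf0,0xe9) ⇒ 0xd9
lane  5: add(0xf3,0x88) ⇒ 0x7b
lane  6: mask-off/keep ⇒ 0x5a
lane  7: add(0xd4,0x00) ⇒ 0xd4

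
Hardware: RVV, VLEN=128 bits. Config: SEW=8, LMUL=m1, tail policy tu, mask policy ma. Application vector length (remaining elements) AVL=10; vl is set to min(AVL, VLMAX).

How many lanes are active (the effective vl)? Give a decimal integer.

VLMAX = VLEN×LMUL/SEW = 128×1/8 = 16
AVL=10 ≤ VLMAX=16, so vl = 10

vl = 10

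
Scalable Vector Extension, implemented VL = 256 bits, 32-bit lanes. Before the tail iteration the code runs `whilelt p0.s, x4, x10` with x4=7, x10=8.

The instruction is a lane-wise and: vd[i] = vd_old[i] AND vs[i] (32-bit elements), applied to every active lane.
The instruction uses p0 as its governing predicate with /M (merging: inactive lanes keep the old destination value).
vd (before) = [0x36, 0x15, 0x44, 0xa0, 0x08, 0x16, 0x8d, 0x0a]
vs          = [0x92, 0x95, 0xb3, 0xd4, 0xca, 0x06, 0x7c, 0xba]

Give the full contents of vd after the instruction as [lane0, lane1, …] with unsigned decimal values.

lane count: 256 div 32 = 8
whilelt: lane j active iff 7+j < 8 → j < 1 → 1 active
[0] and(0x36,0x92) = 0x12
[1] tail/keep = 0x15
[2] tail/keep = 0x44
[3] tail/keep = 0xa0
[4] tail/keep = 0x08
[5] tail/keep = 0x16
[6] tail/keep = 0x8d
[7] tail/keep = 0x0a

vd = [18, 21, 68, 160, 8, 22, 141, 10]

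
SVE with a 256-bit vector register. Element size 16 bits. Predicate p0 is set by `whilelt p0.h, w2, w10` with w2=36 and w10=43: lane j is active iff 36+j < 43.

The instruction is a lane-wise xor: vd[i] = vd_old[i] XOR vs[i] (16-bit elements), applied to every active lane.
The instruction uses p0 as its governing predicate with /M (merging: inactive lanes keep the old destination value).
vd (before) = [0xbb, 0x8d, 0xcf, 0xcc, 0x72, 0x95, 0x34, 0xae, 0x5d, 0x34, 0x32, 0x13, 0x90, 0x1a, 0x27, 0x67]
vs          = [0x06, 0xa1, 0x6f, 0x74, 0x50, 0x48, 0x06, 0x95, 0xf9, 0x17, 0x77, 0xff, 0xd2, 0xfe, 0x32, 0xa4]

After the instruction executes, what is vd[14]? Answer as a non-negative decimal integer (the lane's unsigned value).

256-bit reg / 16-bit elem → 16 lanes
p0[j] = (36+j < 43); true for j=0..6 → 7 lanes set
[0] xor(0xbb,0x06) = 0xbd
[1] xor(0x8d,0xa1) = 0x2c
[2] xor(0xcf,0x6f) = 0xa0
[3] xor(0xcc,0x74) = 0xb8
[4] xor(0x72,0x50) = 0x22
[5] xor(0x95,0x48) = 0xdd
[6] xor(0x34,0x06) = 0x32
[7] tail/keep = 0xae
[8] tail/keep = 0x5d
[9] tail/keep = 0x34
[10] tail/keep = 0x32
[11] tail/keep = 0x13
[12] tail/keep = 0x90
[13] tail/keep = 0x1a
[14] tail/keep = 0x27
[15] tail/keep = 0x67

vd[14] = 39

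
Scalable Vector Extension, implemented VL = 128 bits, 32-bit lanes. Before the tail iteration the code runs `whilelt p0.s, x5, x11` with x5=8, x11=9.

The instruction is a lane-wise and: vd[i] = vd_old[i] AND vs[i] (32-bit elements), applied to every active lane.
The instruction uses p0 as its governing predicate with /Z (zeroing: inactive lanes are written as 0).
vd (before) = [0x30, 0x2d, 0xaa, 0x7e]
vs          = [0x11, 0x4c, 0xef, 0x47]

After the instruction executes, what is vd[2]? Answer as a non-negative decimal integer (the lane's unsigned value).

lane count: 128 div 32 = 4
p0[j] = (8+j < 9); true for j=0..0 → 1 lanes set
vd[0] and(0x30,0x11) -> 0x10
vd[1] tail/zero -> 0x00
vd[2] tail/zero -> 0x00
vd[3] tail/zero -> 0x00

vd[2] = 0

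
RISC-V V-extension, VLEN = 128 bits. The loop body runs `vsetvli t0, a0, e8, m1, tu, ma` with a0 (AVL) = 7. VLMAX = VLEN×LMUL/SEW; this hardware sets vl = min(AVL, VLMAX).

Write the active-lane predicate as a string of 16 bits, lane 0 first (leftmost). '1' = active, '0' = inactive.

predicate = 1111111000000000

lanes per group: 128·1/8 = 16
AVL=7 ≤ VLMAX=16, so vl = 7
bits (lane 0 leftmost): 1111111000000000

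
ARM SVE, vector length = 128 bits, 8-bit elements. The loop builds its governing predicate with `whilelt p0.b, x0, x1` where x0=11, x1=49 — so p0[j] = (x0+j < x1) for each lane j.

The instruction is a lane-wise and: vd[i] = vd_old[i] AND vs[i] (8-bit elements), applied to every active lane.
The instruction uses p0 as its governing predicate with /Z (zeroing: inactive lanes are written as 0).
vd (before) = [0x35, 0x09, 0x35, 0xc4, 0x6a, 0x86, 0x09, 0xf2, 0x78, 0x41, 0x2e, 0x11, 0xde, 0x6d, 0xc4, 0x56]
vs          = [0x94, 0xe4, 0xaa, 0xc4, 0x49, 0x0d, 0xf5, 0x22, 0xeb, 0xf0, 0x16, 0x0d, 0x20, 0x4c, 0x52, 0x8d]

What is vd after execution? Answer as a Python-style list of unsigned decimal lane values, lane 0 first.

lane count: 128 div 8 = 16
active while 11+j < 49, i.e. j ∈ [0,38) capped at 16 ⇒ 16
vd[0] and(0x35,0x94) -> 0x14
vd[1] and(0x09,0xe4) -> 0x00
vd[2] and(0x35,0xaa) -> 0x20
vd[3] and(0xc4,0xc4) -> 0xc4
vd[4] and(0x6a,0x49) -> 0x48
vd[5] and(0x86,0x0d) -> 0x04
vd[6] and(0x09,0xf5) -> 0x01
vd[7] and(0xf2,0x22) -> 0x22
vd[8] and(0x78,0xeb) -> 0x68
vd[9] and(0x41,0xf0) -> 0x40
vd[10] and(0x2e,0x16) -> 0x06
vd[11] and(0x11,0x0d) -> 0x01
vd[12] and(0xde,0x20) -> 0x00
vd[13] and(0x6d,0x4c) -> 0x4c
vd[14] and(0xc4,0x52) -> 0x40
vd[15] and(0x56,0x8d) -> 0x04

vd = [20, 0, 32, 196, 72, 4, 1, 34, 104, 64, 6, 1, 0, 76, 64, 4]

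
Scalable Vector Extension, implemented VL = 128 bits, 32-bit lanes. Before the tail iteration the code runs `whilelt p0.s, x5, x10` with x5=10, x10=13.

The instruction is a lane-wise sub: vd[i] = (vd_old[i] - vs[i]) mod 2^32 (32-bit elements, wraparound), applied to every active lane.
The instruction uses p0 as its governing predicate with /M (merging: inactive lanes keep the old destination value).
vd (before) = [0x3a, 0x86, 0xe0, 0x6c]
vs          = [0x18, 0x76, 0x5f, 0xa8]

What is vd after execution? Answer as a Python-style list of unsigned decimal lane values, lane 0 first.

vd = [34, 16, 129, 108]

lane count: 128 div 32 = 4
p0[j] = (10+j < 13); true for j=0..2 → 3 lanes set
vd[0] sub(0x3a,0x18) -> 0x22
vd[1] sub(0x86,0x76) -> 0x10
vd[2] sub(0xe0,0x5f) -> 0x81
vd[3] tail/keep -> 0x6c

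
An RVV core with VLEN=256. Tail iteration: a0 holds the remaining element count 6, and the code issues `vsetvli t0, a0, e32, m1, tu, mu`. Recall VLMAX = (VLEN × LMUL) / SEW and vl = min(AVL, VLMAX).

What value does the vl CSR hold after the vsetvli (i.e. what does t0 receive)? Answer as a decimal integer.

VLMAX = VLEN×LMUL/SEW = 256×1/32 = 8
vl ← min(6, 8) = 6

vl = 6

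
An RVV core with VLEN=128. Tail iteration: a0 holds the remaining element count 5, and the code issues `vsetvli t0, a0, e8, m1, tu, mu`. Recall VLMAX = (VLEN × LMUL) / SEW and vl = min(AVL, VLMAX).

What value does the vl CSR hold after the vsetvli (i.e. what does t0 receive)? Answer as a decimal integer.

VLMAX = (128 × 1) / 8 = 16 lanes
vl ← min(5, 16) = 5

vl = 5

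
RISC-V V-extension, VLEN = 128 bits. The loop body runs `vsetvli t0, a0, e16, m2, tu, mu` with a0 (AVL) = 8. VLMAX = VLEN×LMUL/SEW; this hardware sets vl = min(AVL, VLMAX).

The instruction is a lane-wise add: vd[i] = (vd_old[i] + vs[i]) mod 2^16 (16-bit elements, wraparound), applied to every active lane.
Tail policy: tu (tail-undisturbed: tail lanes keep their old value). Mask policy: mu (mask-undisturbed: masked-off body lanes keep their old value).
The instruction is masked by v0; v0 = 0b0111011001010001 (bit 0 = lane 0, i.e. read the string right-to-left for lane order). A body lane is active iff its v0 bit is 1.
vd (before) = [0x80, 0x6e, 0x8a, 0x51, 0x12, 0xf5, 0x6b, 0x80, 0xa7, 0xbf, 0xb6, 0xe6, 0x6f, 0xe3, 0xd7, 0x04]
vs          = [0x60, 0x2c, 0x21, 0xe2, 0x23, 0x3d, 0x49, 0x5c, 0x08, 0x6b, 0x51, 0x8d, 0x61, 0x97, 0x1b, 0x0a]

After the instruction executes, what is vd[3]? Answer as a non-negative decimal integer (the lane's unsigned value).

VLMAX = VLEN×LMUL/SEW = 128×2/16 = 16
vl = min(AVL, VLMAX) = min(8, 16) = 8
lane  0: add(0x80,0x60) ⇒ 0xe0
lane  1: mask-off/keep ⇒ 0x6e
lane  2: mask-off/keep ⇒ 0x8a
lane  3: mask-off/keep ⇒ 0x51
lane  4: add(0x12,0x23) ⇒ 0x35
lane  5: mask-off/keep ⇒ 0xf5
lane  6: add(0x6b,0x49) ⇒ 0xb4
lane  7: mask-off/keep ⇒ 0x80
lane  8: tail/keep ⇒ 0xa7
lane  9: tail/keep ⇒ 0xbf
lane 10: tail/keep ⇒ 0xb6
lane 11: tail/keep ⇒ 0xe6
lane 12: tail/keep ⇒ 0x6f
lane 13: tail/keep ⇒ 0xe3
lane 14: tail/keep ⇒ 0xd7
lane 15: tail/keep ⇒ 0x04

vd[3] = 81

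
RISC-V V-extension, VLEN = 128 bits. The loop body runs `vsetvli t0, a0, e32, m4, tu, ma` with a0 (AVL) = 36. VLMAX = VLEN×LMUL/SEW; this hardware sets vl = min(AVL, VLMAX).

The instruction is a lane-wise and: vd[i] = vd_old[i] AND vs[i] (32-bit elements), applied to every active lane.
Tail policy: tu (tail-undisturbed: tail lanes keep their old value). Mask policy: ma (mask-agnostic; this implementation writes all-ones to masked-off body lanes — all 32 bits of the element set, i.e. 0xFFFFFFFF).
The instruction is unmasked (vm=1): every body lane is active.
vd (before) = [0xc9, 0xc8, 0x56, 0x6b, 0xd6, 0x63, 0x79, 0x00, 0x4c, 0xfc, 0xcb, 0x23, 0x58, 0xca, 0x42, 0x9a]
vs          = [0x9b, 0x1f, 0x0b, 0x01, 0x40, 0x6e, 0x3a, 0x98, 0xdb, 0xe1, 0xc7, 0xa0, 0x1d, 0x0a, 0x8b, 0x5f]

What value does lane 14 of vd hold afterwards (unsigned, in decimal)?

VLMAX = VLEN×LMUL/SEW = 128×4/32 = 16
vl ← min(36, 16) = 16
vd[0] and(0xc9,0x9b) -> 0x89
vd[1] and(0xc8,0x1f) -> 0x08
vd[2] and(0x56,0x0b) -> 0x02
vd[3] and(0x6b,0x01) -> 0x01
vd[4] and(0xd6,0x40) -> 0x40
vd[5] and(0x63,0x6e) -> 0x62
vd[6] and(0x79,0x3a) -> 0x38
vd[7] and(0x00,0x98) -> 0x00
vd[8] and(0x4c,0xdb) -> 0x48
vd[9] and(0xfc,0xe1) -> 0xe0
vd[10] and(0xcb,0xc7) -> 0xc3
vd[11] and(0x23,0xa0) -> 0x20
vd[12] and(0x58,0x1d) -> 0x18
vd[13] and(0xca,0x0a) -> 0x0a
vd[14] and(0x42,0x8b) -> 0x02
vd[15] and(0x9a,0x5f) -> 0x1a

vd[14] = 2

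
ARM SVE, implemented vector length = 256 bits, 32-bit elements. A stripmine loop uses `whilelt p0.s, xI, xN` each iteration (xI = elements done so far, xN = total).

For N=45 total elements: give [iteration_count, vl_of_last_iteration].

lane count: 256 div 32 = 8
45 elements at 8/iter → 6 passes, remainder 5 on the last

[iterations, last_vl] = [6, 5]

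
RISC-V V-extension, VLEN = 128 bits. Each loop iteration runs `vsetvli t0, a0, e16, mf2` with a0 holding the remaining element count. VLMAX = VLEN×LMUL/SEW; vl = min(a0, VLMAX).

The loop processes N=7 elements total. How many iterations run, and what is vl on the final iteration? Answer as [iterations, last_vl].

[iterations, last_vl] = [2, 3]

lanes per group: 128·1/2/16 = 4
iterations = ceil(7/4) = 2; final-pass vl = 3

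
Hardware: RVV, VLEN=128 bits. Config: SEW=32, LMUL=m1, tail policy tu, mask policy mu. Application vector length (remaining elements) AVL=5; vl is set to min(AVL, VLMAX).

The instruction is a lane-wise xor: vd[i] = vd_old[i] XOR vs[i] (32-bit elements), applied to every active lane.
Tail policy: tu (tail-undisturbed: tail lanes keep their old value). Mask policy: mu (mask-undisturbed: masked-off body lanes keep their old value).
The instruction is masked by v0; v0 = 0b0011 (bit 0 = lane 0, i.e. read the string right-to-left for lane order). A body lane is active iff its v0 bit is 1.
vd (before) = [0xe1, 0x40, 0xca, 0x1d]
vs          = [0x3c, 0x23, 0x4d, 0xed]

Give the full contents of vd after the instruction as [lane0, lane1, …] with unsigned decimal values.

VLMAX = (128 × 1) / 32 = 4 lanes
vl = min(AVL, VLMAX) = min(5, 4) = 4
lane  0: xor(0xe1,0x3c) ⇒ 0xdd
lane  1: xor(0x40,0x23) ⇒ 0x63
lane  2: mask-off/keep ⇒ 0xca
lane  3: mask-off/keep ⇒ 0x1d

vd = [221, 99, 202, 29]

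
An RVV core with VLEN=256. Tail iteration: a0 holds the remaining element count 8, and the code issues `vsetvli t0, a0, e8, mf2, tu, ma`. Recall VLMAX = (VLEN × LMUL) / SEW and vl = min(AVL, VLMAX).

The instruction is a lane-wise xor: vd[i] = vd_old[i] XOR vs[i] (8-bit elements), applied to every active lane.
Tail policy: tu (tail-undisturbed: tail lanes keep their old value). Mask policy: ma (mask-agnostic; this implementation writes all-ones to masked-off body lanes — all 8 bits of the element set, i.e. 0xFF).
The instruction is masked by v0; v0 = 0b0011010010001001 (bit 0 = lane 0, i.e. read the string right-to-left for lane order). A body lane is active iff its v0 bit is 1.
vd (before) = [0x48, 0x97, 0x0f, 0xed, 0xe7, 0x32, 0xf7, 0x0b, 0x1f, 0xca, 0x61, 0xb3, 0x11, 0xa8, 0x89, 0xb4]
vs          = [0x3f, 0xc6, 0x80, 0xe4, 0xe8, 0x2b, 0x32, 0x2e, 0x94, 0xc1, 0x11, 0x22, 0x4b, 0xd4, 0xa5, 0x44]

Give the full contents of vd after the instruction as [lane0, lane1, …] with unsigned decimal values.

vd = [119, 255, 255, 9, 255, 255, 255, 37, 31, 202, 97, 179, 17, 168, 137, 180]

VLMAX = VLEN×LMUL/SEW = 256×1/2/8 = 16
vl ← min(8, 16) = 8
  i=0: xor(0x48,0x3f) → 119
  i=1: mask-off/ones → 255
  i=2: mask-off/ones → 255
  i=3: xor(0xed,0xe4) → 9
  i=4: mask-off/ones → 255
  i=5: mask-off/ones → 255
  i=6: mask-off/ones → 255
  i=7: xor(0x0b,0x2e) → 37
  i=8: tail/keep → 31
  i=9: tail/keep → 202
  i=10: tail/keep → 97
  i=11: tail/keep → 179
  i=12: tail/keep → 17
  i=13: tail/keep → 168
  i=14: tail/keep → 137
  i=15: tail/keep → 180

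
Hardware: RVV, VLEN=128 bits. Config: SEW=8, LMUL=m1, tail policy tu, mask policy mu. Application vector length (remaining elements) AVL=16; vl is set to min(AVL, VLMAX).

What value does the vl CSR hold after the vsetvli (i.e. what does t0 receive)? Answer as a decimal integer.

vl = 16

lanes per group: 128·1/8 = 16
vl ← min(16, 16) = 16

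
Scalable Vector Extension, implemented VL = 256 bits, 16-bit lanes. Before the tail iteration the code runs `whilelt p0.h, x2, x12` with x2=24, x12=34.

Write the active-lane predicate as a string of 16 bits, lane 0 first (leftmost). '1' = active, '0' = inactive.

predicate = 1111111111000000

256-bit reg / 16-bit elem → 16 lanes
p0[j] = (24+j < 34); true for j=0..9 → 10 lanes set
bits (lane 0 leftmost): 1111111111000000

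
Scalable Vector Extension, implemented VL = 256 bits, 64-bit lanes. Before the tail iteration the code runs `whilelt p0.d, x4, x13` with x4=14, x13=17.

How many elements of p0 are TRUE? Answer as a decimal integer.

vl = 3

register lanes = 256/64 = 4
whilelt: lane j active iff 14+j < 17 → j < 3 → 3 active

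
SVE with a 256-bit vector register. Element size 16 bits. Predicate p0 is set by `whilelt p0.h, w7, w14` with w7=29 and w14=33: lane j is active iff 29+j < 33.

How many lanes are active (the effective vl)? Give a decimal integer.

register lanes = 256/16 = 16
active while 29+j < 33, i.e. j ∈ [0,4) capped at 16 ⇒ 4

vl = 4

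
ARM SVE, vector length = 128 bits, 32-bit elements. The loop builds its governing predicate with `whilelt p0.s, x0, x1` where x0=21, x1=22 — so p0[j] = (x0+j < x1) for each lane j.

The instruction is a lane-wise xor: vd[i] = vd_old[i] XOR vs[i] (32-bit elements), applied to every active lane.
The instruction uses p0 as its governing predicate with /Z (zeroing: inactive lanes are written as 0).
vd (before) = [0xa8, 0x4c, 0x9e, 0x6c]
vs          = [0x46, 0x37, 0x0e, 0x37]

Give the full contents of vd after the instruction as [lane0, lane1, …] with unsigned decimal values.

vd = [238, 0, 0, 0]

register lanes = 128/32 = 4
active while 21+j < 22, i.e. j ∈ [0,1) capped at 4 ⇒ 1
[0] xor(0xa8,0x46) = 0xee
[1] tail/zero = 0x00
[2] tail/zero = 0x00
[3] tail/zero = 0x00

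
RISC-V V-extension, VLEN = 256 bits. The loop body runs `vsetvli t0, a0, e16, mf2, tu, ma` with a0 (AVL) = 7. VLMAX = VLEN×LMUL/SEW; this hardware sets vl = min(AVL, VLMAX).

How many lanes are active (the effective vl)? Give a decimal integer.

VLMAX = (256 × 1/2) / 16 = 8 lanes
vl = min(AVL, VLMAX) = min(7, 8) = 7

vl = 7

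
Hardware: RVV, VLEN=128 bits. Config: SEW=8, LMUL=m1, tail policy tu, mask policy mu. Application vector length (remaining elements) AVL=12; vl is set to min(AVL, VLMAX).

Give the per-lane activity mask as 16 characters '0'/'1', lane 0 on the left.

predicate = 1111111111110000

VLMAX = VLEN×LMUL/SEW = 128×1/8 = 16
AVL=12 ≤ VLMAX=16, so vl = 12
bits (lane 0 leftmost): 1111111111110000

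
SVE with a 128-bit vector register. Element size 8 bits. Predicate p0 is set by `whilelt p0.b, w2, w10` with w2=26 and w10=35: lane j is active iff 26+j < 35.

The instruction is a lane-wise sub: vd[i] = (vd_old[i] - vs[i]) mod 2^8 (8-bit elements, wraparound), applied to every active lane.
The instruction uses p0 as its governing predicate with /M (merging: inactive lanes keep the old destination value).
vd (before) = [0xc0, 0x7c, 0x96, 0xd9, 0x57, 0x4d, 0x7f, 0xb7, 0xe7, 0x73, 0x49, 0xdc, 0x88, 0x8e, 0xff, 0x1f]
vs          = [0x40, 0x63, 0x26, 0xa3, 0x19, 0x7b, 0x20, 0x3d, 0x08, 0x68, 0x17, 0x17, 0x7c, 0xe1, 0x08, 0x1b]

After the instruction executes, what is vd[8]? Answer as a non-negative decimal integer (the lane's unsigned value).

128-bit reg / 8-bit elem → 16 lanes
whilelt: lane j active iff 26+j < 35 → j < 9 → 9 active
  i=0: sub(0xc0,0x40) → 128
  i=1: sub(0x7c,0x63) → 25
  i=2: sub(0x96,0x26) → 112
  i=3: sub(0xd9,0xa3) → 54
  i=4: sub(0x57,0x19) → 62
  i=5: sub(0x4d,0x7b) → 210
  i=6: sub(0x7f,0x20) → 95
  i=7: sub(0xb7,0x3d) → 122
  i=8: sub(0xe7,0x08) → 223
  i=9: tail/keep → 115
  i=10: tail/keep → 73
  i=11: tail/keep → 220
  i=12: tail/keep → 136
  i=13: tail/keep → 142
  i=14: tail/keep → 255
  i=15: tail/keep → 31

vd[8] = 223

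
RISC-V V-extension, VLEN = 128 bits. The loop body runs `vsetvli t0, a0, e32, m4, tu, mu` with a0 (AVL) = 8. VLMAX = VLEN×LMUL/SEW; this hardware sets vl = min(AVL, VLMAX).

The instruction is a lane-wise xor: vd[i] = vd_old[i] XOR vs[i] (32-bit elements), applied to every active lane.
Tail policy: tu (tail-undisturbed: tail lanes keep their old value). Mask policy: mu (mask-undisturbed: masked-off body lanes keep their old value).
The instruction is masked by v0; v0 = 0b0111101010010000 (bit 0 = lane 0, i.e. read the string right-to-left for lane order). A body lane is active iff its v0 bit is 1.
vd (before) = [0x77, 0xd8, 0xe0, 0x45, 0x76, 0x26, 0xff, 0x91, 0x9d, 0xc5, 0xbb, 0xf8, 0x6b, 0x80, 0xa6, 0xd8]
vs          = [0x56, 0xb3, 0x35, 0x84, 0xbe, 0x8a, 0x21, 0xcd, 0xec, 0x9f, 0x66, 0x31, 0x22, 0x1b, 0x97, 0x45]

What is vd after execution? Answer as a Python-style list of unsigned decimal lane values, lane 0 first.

lanes per group: 128·4/32 = 16
vl = min(AVL, VLMAX) = min(8, 16) = 8
[0] mask-off/keep = 0x77
[1] mask-off/keep = 0xd8
[2] mask-off/keep = 0xe0
[3] mask-off/keep = 0x45
[4] xor(0x76,0xbe) = 0xc8
[5] mask-off/keep = 0x26
[6] mask-off/keep = 0xff
[7] xor(0x91,0xcd) = 0x5c
[8] tail/keep = 0x9d
[9] tail/keep = 0xc5
[10] tail/keep = 0xbb
[11] tail/keep = 0xf8
[12] tail/keep = 0x6b
[13] tail/keep = 0x80
[14] tail/keep = 0xa6
[15] tail/keep = 0xd8

vd = [119, 216, 224, 69, 200, 38, 255, 92, 157, 197, 187, 248, 107, 128, 166, 216]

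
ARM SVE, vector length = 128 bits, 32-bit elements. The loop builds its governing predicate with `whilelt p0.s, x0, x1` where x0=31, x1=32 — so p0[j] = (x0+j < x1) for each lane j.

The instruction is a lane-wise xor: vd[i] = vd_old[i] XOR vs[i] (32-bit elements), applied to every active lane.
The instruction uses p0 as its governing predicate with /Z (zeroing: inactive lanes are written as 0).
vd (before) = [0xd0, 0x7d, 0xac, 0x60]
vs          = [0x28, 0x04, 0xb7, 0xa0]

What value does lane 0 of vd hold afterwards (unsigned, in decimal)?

vd[0] = 248

lane count: 128 div 32 = 4
p0[j] = (31+j < 32); true for j=0..0 → 1 lanes set
[0] xor(0xd0,0x28) = 0xf8
[1] tail/zero = 0x00
[2] tail/zero = 0x00
[3] tail/zero = 0x00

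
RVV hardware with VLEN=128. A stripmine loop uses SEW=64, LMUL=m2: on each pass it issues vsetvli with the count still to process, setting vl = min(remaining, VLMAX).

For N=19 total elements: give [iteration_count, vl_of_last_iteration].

[iterations, last_vl] = [5, 3]

lanes per group: 128·2/64 = 4
iterations = ceil(19/4) = 5; final-pass vl = 3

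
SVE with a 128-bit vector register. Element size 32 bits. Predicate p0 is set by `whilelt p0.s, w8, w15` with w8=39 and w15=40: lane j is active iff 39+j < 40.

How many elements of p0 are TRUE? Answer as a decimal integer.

vl = 1

lane count: 128 div 32 = 4
whilelt: lane j active iff 39+j < 40 → j < 1 → 1 active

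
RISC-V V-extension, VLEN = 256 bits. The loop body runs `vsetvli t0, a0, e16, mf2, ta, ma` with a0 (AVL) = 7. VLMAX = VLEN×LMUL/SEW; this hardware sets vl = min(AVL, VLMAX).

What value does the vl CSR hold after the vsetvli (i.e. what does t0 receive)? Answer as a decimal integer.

vl = 7

lanes per group: 256·1/2/16 = 8
vl ← min(7, 8) = 7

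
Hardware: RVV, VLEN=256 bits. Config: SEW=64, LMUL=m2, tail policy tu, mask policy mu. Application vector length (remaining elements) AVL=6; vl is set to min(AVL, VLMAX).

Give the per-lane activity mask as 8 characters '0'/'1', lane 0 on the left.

VLMAX = VLEN×LMUL/SEW = 256×2/64 = 8
vl ← min(6, 8) = 6
bits (lane 0 leftmost): 11111100

predicate = 11111100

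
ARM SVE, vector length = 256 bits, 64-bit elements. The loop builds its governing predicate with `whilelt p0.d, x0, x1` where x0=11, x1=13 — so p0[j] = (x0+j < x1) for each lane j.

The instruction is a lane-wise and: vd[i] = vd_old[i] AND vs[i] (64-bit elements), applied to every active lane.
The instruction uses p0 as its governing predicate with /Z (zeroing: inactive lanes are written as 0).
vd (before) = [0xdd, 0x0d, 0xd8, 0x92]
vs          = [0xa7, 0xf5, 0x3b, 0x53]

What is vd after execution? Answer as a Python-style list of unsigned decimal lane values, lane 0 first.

vd = [133, 5, 0, 0]

register lanes = 256/64 = 4
p0[j] = (11+j < 13); true for j=0..1 → 2 lanes set
[0] and(0xdd,0xa7) = 0x85
[1] and(0x0d,0xf5) = 0x05
[2] tail/zero = 0x00
[3] tail/zero = 0x00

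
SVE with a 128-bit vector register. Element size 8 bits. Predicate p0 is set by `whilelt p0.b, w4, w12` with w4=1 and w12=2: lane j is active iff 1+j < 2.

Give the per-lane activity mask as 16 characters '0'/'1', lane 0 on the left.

predicate = 1000000000000000

lane count: 128 div 8 = 16
p0[j] = (1+j < 2); true for j=0..0 → 1 lanes set
bits (lane 0 leftmost): 1000000000000000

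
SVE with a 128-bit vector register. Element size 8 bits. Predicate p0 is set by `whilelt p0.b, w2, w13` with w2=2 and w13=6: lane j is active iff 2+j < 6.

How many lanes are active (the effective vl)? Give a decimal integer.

vl = 4

128-bit reg / 8-bit elem → 16 lanes
p0[j] = (2+j < 6); true for j=0..3 → 4 lanes set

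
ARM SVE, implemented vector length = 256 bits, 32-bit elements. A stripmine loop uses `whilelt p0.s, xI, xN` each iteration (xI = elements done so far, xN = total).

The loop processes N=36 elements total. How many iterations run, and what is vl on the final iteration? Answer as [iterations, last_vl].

256-bit reg / 32-bit elem → 8 lanes
iterations = ceil(36/8) = 5; final-pass vl = 4

[iterations, last_vl] = [5, 4]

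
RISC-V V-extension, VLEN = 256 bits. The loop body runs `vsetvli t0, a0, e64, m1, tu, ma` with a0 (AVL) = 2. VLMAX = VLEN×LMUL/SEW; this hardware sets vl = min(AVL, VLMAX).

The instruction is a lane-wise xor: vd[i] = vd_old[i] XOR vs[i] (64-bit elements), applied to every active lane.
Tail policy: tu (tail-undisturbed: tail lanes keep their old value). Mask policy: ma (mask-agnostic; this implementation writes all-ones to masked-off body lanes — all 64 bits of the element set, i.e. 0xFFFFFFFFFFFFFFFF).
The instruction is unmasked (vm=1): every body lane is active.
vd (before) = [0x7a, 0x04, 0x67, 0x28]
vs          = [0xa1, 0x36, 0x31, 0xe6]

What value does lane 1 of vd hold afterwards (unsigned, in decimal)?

VLMAX = VLEN×LMUL/SEW = 256×1/64 = 4
vl = min(AVL, VLMAX) = min(2, 4) = 2
  i=0: xor(0x7a,0xa1) → 219
  i=1: xor(0x04,0x36) → 50
  i=2: tail/keep → 103
  i=3: tail/keep → 40

vd[1] = 50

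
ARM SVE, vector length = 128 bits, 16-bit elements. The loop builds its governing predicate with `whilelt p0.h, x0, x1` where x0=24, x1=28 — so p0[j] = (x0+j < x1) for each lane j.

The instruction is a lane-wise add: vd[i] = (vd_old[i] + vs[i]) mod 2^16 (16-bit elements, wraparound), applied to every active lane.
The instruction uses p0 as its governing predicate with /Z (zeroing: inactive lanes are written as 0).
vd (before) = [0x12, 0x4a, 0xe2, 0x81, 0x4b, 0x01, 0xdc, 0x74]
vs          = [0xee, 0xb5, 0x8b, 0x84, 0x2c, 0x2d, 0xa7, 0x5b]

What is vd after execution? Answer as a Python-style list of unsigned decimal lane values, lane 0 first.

128-bit reg / 16-bit elem → 8 lanes
p0[j] = (24+j < 28); true for j=0..3 → 4 lanes set
  i=0: add(0x12,0xee) → 256
  i=1: add(0x4a,0xb5) → 255
  i=2: add(0xe2,0x8b) → 365
  i=3: add(0x81,0x84) → 261
  i=4: tail/zero → 0
  i=5: tail/zero → 0
  i=6: tail/zero → 0
  i=7: tail/zero → 0

vd = [256, 255, 365, 261, 0, 0, 0, 0]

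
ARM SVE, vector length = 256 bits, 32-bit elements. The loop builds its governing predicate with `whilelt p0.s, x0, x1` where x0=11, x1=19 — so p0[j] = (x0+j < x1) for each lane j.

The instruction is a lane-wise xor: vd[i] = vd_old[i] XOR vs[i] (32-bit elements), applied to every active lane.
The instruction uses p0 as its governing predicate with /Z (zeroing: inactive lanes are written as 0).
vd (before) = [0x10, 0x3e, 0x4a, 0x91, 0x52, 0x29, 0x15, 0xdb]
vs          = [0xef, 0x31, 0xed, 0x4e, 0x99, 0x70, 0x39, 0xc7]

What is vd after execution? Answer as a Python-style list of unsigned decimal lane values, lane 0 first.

lane count: 256 div 32 = 8
p0[j] = (11+j < 19); true for j=0..7 → 8 lanes set
  i=0: xor(0x10,0xef) → 255
  i=1: xor(0x3e,0x31) → 15
  i=2: xor(0x4a,0xed) → 167
  i=3: xor(0x91,0x4e) → 223
  i=4: xor(0x52,0x99) → 203
  i=5: xor(0x29,0x70) → 89
  i=6: xor(0x15,0x39) → 44
  i=7: xor(0xdb,0xc7) → 28

vd = [255, 15, 167, 223, 203, 89, 44, 28]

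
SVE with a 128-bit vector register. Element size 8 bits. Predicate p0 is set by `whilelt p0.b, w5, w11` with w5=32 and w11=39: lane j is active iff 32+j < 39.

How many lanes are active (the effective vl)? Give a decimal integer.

lane count: 128 div 8 = 16
active while 32+j < 39, i.e. j ∈ [0,7) capped at 16 ⇒ 7

vl = 7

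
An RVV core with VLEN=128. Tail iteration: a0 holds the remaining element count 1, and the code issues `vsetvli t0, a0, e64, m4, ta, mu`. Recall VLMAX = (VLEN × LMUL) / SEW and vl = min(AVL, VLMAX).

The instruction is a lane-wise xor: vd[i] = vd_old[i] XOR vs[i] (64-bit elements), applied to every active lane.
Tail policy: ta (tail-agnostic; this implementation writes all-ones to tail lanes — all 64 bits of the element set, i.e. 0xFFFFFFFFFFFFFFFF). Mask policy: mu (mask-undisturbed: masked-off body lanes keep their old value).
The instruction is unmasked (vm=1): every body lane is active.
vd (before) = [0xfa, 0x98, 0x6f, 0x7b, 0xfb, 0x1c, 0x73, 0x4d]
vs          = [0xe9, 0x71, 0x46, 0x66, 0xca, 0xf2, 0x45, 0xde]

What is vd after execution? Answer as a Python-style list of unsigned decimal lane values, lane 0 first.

VLMAX = VLEN×LMUL/SEW = 128×4/64 = 8
vl = min(AVL, VLMAX) = min(1, 8) = 1
[0] xor(0xfa,0xe9) = 0x13
[1] tail/ones = 0xffffffffffffffff
[2] tail/ones = 0xffffffffffffffff
[3] tail/ones = 0xffffffffffffffff
[4] tail/ones = 0xffffffffffffffff
[5] tail/ones = 0xffffffffffffffff
[6] tail/ones = 0xffffffffffffffff
[7] tail/ones = 0xffffffffffffffff

vd = [19, 18446744073709551615, 18446744073709551615, 18446744073709551615, 18446744073709551615, 18446744073709551615, 18446744073709551615, 18446744073709551615]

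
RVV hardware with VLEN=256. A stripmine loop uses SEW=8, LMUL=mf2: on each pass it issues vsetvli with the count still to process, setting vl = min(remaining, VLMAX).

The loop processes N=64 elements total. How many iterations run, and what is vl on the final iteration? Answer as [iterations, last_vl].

VLMAX = (256 × 1/2) / 8 = 16 lanes
N=64: ⌈64/16⌉ = 4 iters; last vl = 64 − 3×16 = 16

[iterations, last_vl] = [4, 16]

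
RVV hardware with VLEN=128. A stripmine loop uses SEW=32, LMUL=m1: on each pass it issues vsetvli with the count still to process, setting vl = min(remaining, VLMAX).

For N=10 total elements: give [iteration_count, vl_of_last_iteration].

[iterations, last_vl] = [3, 2]

VLMAX = VLEN×LMUL/SEW = 128×1/32 = 4
iterations = ceil(10/4) = 3; final-pass vl = 2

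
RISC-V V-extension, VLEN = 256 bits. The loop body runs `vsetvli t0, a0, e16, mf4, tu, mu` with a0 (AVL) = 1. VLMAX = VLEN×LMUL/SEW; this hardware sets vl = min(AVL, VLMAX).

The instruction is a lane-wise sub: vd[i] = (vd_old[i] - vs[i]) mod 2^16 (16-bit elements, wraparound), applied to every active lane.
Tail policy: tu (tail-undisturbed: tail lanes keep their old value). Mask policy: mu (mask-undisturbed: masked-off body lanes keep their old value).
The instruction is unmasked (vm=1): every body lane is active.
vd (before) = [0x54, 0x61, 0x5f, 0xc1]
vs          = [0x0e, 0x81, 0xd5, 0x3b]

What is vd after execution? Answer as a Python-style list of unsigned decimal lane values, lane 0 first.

vd = [70, 97, 95, 193]

VLMAX = (256 × 1/4) / 16 = 4 lanes
AVL=1 ≤ VLMAX=4, so vl = 1
[0] sub(0x54,0x0e) = 0x46
[1] tail/keep = 0x61
[2] tail/keep = 0x5f
[3] tail/keep = 0xc1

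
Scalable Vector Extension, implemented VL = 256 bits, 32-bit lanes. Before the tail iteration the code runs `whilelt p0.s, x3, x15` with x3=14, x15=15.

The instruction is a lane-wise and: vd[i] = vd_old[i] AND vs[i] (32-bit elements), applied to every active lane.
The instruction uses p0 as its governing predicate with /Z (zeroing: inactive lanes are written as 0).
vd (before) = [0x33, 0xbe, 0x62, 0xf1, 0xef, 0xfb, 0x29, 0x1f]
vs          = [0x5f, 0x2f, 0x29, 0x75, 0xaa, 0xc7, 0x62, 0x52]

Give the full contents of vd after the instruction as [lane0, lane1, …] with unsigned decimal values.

register lanes = 256/32 = 8
whilelt: lane j active iff 14+j < 15 → j < 1 → 1 active
vd[0] and(0x33,0x5f) -> 0x13
vd[1] tail/zero -> 0x00
vd[2] tail/zero -> 0x00
vd[3] tail/zero -> 0x00
vd[4] tail/zero -> 0x00
vd[5] tail/zero -> 0x00
vd[6] tail/zero -> 0x00
vd[7] tail/zero -> 0x00

vd = [19, 0, 0, 0, 0, 0, 0, 0]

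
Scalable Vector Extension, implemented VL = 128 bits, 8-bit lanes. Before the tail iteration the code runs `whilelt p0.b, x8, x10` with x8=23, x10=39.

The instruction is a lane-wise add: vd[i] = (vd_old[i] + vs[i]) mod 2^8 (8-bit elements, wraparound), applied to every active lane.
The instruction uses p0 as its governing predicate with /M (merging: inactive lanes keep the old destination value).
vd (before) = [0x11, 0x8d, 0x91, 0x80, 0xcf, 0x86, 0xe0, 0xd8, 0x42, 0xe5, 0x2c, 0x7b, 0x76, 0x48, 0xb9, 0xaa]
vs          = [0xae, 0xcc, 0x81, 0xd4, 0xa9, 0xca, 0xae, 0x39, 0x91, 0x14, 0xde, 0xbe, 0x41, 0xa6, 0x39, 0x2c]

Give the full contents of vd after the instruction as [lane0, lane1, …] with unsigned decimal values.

vd = [191, 89, 18, 84, 120, 80, 142, 17, 211, 249, 10, 57, 183, 238, 242, 214]

lane count: 128 div 8 = 16
active while 23+j < 39, i.e. j ∈ [0,16) capped at 16 ⇒ 16
[0] add(0x11,0xae) = 0xbf
[1] add(0x8d,0xcc) = 0x59
[2] add(0x91,0x81) = 0x12
[3] add(0x80,0xd4) = 0x54
[4] add(0xcf,0xa9) = 0x78
[5] add(0x86,0xca) = 0x50
[6] add(0xe0,0xae) = 0x8e
[7] add(0xd8,0x39) = 0x11
[8] add(0x42,0x91) = 0xd3
[9] add(0xe5,0x14) = 0xf9
[10] add(0x2c,0xde) = 0x0a
[11] add(0x7b,0xbe) = 0x39
[12] add(0x76,0x41) = 0xb7
[13] add(0x48,0xa6) = 0xee
[14] add(0xb9,0x39) = 0xf2
[15] add(0xaa,0x2c) = 0xd6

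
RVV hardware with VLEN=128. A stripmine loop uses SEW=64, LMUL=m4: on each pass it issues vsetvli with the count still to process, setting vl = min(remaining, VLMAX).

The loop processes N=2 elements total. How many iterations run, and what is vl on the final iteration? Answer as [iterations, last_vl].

[iterations, last_vl] = [1, 2]

VLMAX = (128 × 4) / 64 = 8 lanes
iterations = ceil(2/8) = 1; final-pass vl = 2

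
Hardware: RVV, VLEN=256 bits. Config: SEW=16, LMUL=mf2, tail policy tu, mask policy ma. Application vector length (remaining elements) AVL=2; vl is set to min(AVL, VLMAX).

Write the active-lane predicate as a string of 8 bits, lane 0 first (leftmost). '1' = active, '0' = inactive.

predicate = 11000000

VLMAX = (256 × 1/2) / 16 = 8 lanes
AVL=2 ≤ VLMAX=8, so vl = 2
bits (lane 0 leftmost): 11000000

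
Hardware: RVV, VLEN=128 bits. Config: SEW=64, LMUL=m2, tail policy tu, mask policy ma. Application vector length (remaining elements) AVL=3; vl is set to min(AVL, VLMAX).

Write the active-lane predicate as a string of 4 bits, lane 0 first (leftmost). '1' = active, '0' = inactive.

VLMAX = VLEN×LMUL/SEW = 128×2/64 = 4
vl ← min(3, 4) = 3
bits (lane 0 leftmost): 1110

predicate = 1110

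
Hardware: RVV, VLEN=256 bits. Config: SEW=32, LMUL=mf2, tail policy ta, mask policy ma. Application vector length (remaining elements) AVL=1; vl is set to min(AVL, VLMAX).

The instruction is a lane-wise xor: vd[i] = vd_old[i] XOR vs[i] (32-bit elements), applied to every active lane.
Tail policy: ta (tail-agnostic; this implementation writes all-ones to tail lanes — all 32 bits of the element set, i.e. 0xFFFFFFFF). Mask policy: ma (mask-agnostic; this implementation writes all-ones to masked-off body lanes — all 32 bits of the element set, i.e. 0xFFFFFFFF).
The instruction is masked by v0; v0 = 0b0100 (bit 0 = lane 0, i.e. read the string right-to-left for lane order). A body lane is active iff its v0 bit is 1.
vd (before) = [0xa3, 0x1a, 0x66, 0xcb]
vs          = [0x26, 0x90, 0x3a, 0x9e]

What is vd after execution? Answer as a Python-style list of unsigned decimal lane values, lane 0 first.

VLMAX = (256 × 1/2) / 32 = 4 lanes
vl ← min(1, 4) = 1
lane  0: mask-off/ones ⇒ 0xffffffff
lane  1: tail/ones ⇒ 0xffffffff
lane  2: tail/ones ⇒ 0xffffffff
lane  3: tail/ones ⇒ 0xffffffff

vd = [4294967295, 4294967295, 4294967295, 4294967295]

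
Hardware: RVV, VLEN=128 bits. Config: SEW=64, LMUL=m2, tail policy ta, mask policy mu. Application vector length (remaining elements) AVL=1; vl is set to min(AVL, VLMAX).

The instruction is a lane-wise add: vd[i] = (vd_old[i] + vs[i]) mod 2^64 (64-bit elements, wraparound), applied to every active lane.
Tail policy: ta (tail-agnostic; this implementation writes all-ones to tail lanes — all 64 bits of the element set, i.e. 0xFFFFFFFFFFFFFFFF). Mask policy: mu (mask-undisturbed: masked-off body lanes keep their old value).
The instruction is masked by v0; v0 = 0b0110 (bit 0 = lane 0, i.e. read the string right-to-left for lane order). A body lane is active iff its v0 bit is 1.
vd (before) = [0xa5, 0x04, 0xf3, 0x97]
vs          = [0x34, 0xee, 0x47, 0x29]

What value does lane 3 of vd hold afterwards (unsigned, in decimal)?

VLMAX = VLEN×LMUL/SEW = 128×2/64 = 4
AVL=1 ≤ VLMAX=4, so vl = 1
  i=0: mask-off/keep → 165
  i=1: tail/ones → 18446744073709551615
  i=2: tail/ones → 18446744073709551615
  i=3: tail/ones → 18446744073709551615

vd[3] = 18446744073709551615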